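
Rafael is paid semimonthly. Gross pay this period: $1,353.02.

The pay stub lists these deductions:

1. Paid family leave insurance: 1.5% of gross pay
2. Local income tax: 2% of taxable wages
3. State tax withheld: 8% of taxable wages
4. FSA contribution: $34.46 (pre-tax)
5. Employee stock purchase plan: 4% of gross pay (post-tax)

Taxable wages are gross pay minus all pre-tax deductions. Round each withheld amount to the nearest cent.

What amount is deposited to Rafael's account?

$1,112.29

FSA contribution: $34.46
Taxable wages = $1,353.02 − $34.46 = $1,318.56
State tax withheld: $1,318.56 × 0.08 = $105.48
Local income tax: $1,318.56 × 0.02 = $26.37
Paid family leave insurance: $1,353.02 × 0.015 = $20.30
Employee stock purchase plan: $1,353.02 × 0.04 = $54.12
Total deductions = $34.46 + $105.48 + $26.37 + $20.30 + $54.12 = $240.73
Net pay = $1,353.02 − $240.73 = $1,112.29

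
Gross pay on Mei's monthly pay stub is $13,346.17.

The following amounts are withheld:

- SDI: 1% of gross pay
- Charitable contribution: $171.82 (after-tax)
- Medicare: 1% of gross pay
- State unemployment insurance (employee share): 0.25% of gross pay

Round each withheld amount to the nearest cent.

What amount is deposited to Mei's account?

Medicare: $13,346.17 × 0.01 = $133.46
State unemployment insurance (employee share): $13,346.17 × 0.0025 = $33.37
SDI: $13,346.17 × 0.01 = $133.46
Charitable contribution: $171.82
Total deductions = $133.46 + $33.37 + $133.46 + $171.82 = $472.11
Net pay = $13,346.17 − $472.11 = $12,874.06

$12,874.06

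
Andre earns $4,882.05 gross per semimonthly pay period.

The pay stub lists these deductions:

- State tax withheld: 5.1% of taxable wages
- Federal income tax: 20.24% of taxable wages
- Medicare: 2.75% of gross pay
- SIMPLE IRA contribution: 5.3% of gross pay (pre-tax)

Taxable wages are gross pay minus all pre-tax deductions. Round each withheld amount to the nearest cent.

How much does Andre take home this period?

SIMPLE IRA contribution: $4,882.05 × 0.053 = $258.75
Taxable wages = $4,882.05 − $258.75 = $4,623.30
Federal income tax: $4,623.30 × 0.2024 = $935.76
State tax withheld: $4,623.30 × 0.051 = $235.79
Medicare: $4,882.05 × 0.0275 = $134.26
Total deductions = $258.75 + $935.76 + $235.79 + $134.26 = $1,564.56
Net pay = $4,882.05 − $1,564.56 = $3,317.49

$3,317.49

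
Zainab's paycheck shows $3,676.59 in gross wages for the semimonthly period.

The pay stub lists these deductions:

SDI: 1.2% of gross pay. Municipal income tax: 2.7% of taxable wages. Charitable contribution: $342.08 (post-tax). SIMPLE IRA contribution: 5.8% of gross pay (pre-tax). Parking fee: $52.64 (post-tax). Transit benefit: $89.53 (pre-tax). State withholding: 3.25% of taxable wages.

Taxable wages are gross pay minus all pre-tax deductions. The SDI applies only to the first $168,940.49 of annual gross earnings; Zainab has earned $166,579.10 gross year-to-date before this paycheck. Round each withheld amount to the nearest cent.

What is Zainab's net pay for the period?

$2,750.02

Transit benefit: $89.53
SIMPLE IRA contribution: $3,676.59 × 0.058 = $213.24
Pre-tax total = $89.53 + $213.24 = $302.77
Taxable wages = $3,676.59 − $302.77 = $3,373.82
State withholding: $3,373.82 × 0.0325 = $109.65
Municipal income tax: $3,373.82 × 0.027 = $91.09
SDI: only $168,940.49 − $166,579.10 = $2,361.39 of this check is subject → $2,361.39 × 0.012 = $28.34
Parking fee: $52.64
Charitable contribution: $342.08
Total deductions = $89.53 + $213.24 + $109.65 + $91.09 + $28.34 + $52.64 + $342.08 = $926.57
Net pay = $3,676.59 − $926.57 = $2,750.02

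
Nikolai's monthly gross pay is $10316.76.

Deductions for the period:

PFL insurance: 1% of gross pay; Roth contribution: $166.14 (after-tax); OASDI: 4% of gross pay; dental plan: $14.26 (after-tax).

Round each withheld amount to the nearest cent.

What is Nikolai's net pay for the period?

$9620.52

PFL insurance: $10316.76 × 0.01 = $103.17
OASDI: $10316.76 × 0.04 = $412.67
Roth contribution: $166.14
Dental plan: $14.26
Total deductions = $103.17 + $412.67 + $166.14 + $14.26 = $696.24
Net pay = $10316.76 − $696.24 = $9620.52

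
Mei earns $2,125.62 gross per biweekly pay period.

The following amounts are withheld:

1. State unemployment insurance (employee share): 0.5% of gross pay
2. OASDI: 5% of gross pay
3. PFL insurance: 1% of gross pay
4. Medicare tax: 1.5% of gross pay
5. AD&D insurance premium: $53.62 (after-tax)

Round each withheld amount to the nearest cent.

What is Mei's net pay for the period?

State unemployment insurance (employee share): $2,125.62 × 0.005 = $10.63
Medicare tax: $2,125.62 × 0.015 = $31.88
PFL insurance: $2,125.62 × 0.01 = $21.26
OASDI: $2,125.62 × 0.05 = $106.28
AD&D insurance premium: $53.62
Total deductions = $10.63 + $31.88 + $21.26 + $106.28 + $53.62 = $223.67
Net pay = $2,125.62 − $223.67 = $1,901.95

$1,901.95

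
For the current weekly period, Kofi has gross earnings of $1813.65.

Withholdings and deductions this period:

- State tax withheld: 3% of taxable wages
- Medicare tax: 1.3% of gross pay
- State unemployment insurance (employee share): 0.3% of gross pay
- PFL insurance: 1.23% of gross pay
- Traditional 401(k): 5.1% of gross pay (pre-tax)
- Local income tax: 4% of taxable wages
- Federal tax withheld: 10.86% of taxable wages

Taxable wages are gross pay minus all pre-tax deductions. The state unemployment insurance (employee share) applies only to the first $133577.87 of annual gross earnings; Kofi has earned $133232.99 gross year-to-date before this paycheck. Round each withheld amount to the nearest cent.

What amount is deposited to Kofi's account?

Traditional 401(k): $1813.65 × 0.051 = $92.50
Taxable wages = $1813.65 − $92.50 = $1721.15
Federal tax withheld: $1721.15 × 0.1086 = $186.92
Local income tax: $1721.15 × 0.04 = $68.85
State tax withheld: $1721.15 × 0.03 = $51.63
State unemployment insurance (employee share): only $133577.87 − $133232.99 = $344.88 of this check is subject → $344.88 × 0.003 = $1.03
PFL insurance: $1813.65 × 0.0123 = $22.31
Medicare tax: $1813.65 × 0.013 = $23.58
Total deductions = $92.50 + $186.92 + $68.85 + $51.63 + $1.03 + $22.31 + $23.58 = $446.82
Net pay = $1813.65 − $446.82 = $1366.83

$1366.83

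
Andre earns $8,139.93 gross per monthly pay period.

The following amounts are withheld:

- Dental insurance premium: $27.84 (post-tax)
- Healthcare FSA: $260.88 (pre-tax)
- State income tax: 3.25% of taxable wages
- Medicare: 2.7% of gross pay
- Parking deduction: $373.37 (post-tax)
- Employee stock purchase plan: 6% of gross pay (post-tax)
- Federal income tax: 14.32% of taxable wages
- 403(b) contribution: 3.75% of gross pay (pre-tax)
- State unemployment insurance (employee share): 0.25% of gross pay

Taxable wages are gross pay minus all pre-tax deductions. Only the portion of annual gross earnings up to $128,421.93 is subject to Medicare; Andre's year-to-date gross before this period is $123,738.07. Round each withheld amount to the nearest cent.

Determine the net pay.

$5,206.66

Healthcare FSA: $260.88
403(b) contribution: $8,139.93 × 0.0375 = $305.25
Pre-tax total = $260.88 + $305.25 = $566.13
Taxable wages = $8,139.93 − $566.13 = $7,573.80
Federal income tax: $7,573.80 × 0.1432 = $1,084.57
State income tax: $7,573.80 × 0.0325 = $246.15
State unemployment insurance (employee share): $8,139.93 × 0.0025 = $20.35
Medicare: only $128,421.93 − $123,738.07 = $4,683.86 of this check is subject → $4,683.86 × 0.027 = $126.46
Parking deduction: $373.37
Employee stock purchase plan: $8,139.93 × 0.06 = $488.40
Dental insurance premium: $27.84
Total deductions = $260.88 + $305.25 + $1,084.57 + $246.15 + $20.35 + $126.46 + $373.37 + $488.40 + $27.84 = $2,933.27
Net pay = $8,139.93 − $2,933.27 = $5,206.66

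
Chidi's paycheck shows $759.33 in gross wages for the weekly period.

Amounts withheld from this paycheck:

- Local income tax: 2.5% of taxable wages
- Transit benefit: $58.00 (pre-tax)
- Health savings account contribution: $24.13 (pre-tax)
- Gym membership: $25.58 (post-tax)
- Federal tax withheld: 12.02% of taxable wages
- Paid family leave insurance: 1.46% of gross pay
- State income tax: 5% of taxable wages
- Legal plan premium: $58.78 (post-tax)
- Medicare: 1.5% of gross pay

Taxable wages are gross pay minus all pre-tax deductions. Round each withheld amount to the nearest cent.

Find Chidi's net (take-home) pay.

Health savings account contribution: $24.13
Transit benefit: $58.00
Pre-tax total = $24.13 + $58.00 = $82.13
Taxable wages = $759.33 − $82.13 = $677.20
Local income tax: $677.20 × 0.025 = $16.93
Federal tax withheld: $677.20 × 0.1202 = $81.40
State income tax: $677.20 × 0.05 = $33.86
Medicare: $759.33 × 0.015 = $11.39
Paid family leave insurance: $759.33 × 0.0146 = $11.09
Legal plan premium: $58.78
Gym membership: $25.58
Total deductions = $24.13 + $58.00 + $16.93 + $81.40 + $33.86 + $11.39 + $11.09 + $58.78 + $25.58 = $321.16
Net pay = $759.33 − $321.16 = $438.17

$438.17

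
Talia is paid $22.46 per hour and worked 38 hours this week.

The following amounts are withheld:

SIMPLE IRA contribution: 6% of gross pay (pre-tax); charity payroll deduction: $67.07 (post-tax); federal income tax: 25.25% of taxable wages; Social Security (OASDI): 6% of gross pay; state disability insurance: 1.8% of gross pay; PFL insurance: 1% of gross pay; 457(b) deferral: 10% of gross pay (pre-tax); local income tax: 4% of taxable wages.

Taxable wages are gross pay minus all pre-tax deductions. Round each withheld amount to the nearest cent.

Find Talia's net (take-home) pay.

Gross pay: 38 × $22.46 = $853.48
SIMPLE IRA contribution: $853.48 × 0.06 = $51.21
457(b) deferral: $853.48 × 0.1 = $85.35
Pre-tax total = $51.21 + $85.35 = $136.56
Taxable wages = $853.48 − $136.56 = $716.92
Federal income tax: $716.92 × 0.2525 = $181.02
Local income tax: $716.92 × 0.04 = $28.68
State disability insurance: $853.48 × 0.018 = $15.36
PFL insurance: $853.48 × 0.01 = $8.53
Social Security (OASDI): $853.48 × 0.06 = $51.21
Charity payroll deduction: $67.07
Total deductions = $51.21 + $85.35 + $181.02 + $28.68 + $15.36 + $8.53 + $51.21 + $67.07 = $488.43
Net pay = $853.48 − $488.43 = $365.05

$365.05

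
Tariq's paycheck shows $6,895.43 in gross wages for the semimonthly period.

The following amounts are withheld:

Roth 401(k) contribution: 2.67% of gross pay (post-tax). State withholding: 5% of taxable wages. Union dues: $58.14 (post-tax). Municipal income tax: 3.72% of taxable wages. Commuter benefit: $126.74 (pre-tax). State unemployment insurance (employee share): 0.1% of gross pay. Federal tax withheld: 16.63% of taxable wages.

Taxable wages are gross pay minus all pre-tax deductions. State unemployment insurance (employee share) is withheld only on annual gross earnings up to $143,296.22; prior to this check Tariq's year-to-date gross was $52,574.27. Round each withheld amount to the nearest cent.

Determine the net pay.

$4,803.68

Commuter benefit: $126.74
Taxable wages = $6,895.43 − $126.74 = $6,768.69
Federal tax withheld: $6,768.69 × 0.1663 = $1,125.63
State withholding: $6,768.69 × 0.05 = $338.43
Municipal income tax: $6,768.69 × 0.0372 = $251.80
State unemployment insurance (employee share): cap not yet reached, full $6,895.43 is subject → $6,895.43 × 0.001 = $6.90
Roth 401(k) contribution: $6,895.43 × 0.0267 = $184.11
Union dues: $58.14
Total deductions = $126.74 + $1,125.63 + $338.43 + $251.80 + $6.90 + $184.11 + $58.14 = $2,091.75
Net pay = $6,895.43 − $2,091.75 = $4,803.68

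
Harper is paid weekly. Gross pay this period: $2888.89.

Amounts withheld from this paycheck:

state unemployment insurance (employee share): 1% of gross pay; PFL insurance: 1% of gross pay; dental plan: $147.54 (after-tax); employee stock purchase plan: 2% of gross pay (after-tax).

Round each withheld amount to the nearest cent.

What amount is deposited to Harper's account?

State unemployment insurance (employee share): $2888.89 × 0.01 = $28.89
PFL insurance: $2888.89 × 0.01 = $28.89
Dental plan: $147.54
Employee stock purchase plan: $2888.89 × 0.02 = $57.78
Total deductions = $28.89 + $28.89 + $147.54 + $57.78 = $263.10
Net pay = $2888.89 − $263.10 = $2625.79

$2625.79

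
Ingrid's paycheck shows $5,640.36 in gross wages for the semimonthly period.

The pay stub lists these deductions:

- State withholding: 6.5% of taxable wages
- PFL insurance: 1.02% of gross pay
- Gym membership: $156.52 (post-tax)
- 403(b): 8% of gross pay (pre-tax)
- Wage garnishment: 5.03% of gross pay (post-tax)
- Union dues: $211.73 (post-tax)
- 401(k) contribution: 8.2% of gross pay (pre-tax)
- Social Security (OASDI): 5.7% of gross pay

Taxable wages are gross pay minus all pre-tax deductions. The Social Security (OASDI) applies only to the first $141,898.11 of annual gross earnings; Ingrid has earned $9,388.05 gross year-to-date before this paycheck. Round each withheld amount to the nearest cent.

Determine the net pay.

401(k) contribution: $5,640.36 × 0.082 = $462.51
403(b): $5,640.36 × 0.08 = $451.23
Pre-tax total = $462.51 + $451.23 = $913.74
Taxable wages = $5,640.36 − $913.74 = $4,726.62
State withholding: $4,726.62 × 0.065 = $307.23
PFL insurance: $5,640.36 × 0.0102 = $57.53
Social Security (OASDI): cap not yet reached, full $5,640.36 is subject → $5,640.36 × 0.057 = $321.50
Wage garnishment: $5,640.36 × 0.0503 = $283.71
Gym membership: $156.52
Union dues: $211.73
Total deductions = $462.51 + $451.23 + $307.23 + $57.53 + $321.50 + $283.71 + $156.52 + $211.73 = $2,251.96
Net pay = $5,640.36 − $2,251.96 = $3,388.40

$3,388.40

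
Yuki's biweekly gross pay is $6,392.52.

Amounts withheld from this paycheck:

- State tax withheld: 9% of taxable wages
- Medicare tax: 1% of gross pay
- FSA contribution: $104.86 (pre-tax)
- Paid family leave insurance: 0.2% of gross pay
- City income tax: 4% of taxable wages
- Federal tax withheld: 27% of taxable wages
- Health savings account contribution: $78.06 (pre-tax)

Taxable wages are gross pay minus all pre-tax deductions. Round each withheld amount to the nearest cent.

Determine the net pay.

$3,649.05

Health savings account contribution: $78.06
FSA contribution: $104.86
Pre-tax total = $78.06 + $104.86 = $182.92
Taxable wages = $6,392.52 − $182.92 = $6,209.60
City income tax: $6,209.60 × 0.04 = $248.38
State tax withheld: $6,209.60 × 0.09 = $558.86
Federal tax withheld: $6,209.60 × 0.27 = $1,676.59
Medicare tax: $6,392.52 × 0.01 = $63.93
Paid family leave insurance: $6,392.52 × 0.002 = $12.79
Total deductions = $78.06 + $104.86 + $248.38 + $558.86 + $1,676.59 + $63.93 + $12.79 = $2,743.47
Net pay = $6,392.52 − $2,743.47 = $3,649.05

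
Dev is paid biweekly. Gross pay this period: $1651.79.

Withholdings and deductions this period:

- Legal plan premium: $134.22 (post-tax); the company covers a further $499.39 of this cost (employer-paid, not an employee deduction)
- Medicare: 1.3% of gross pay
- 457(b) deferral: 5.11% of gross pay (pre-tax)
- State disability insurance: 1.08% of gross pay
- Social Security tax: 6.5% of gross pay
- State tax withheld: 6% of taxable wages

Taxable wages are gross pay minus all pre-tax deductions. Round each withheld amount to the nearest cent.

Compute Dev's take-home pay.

$1192.44

457(b) deferral: $1651.79 × 0.0511 = $84.41
Taxable wages = $1651.79 − $84.41 = $1567.38
State tax withheld: $1567.38 × 0.06 = $94.04
State disability insurance: $1651.79 × 0.0108 = $17.84
Social Security tax: $1651.79 × 0.065 = $107.37
Medicare: $1651.79 × 0.013 = $21.47
Legal plan premium: $134.22
(Employer's $499.39 toward legal plan premium is not withheld from the employee.)
Total deductions = $84.41 + $94.04 + $17.84 + $107.37 + $21.47 + $134.22 = $459.35
Net pay = $1651.79 − $459.35 = $1192.44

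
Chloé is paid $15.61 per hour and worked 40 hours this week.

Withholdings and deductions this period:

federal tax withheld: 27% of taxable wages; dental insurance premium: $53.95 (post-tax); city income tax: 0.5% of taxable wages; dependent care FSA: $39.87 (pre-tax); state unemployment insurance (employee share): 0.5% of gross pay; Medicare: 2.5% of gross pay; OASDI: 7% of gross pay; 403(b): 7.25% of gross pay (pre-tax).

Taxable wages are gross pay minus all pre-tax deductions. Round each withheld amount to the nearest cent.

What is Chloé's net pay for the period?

Gross pay: 40 × $15.61 = $624.40
403(b): $624.40 × 0.0725 = $45.27
Dependent care FSA: $39.87
Pre-tax total = $45.27 + $39.87 = $85.14
Taxable wages = $624.40 − $85.14 = $539.26
Federal tax withheld: $539.26 × 0.27 = $145.60
City income tax: $539.26 × 0.005 = $2.70
State unemployment insurance (employee share): $624.40 × 0.005 = $3.12
OASDI: $624.40 × 0.07 = $43.71
Medicare: $624.40 × 0.025 = $15.61
Dental insurance premium: $53.95
Total deductions = $45.27 + $39.87 + $145.60 + $2.70 + $3.12 + $43.71 + $15.61 + $53.95 = $349.83
Net pay = $624.40 − $349.83 = $274.57

$274.57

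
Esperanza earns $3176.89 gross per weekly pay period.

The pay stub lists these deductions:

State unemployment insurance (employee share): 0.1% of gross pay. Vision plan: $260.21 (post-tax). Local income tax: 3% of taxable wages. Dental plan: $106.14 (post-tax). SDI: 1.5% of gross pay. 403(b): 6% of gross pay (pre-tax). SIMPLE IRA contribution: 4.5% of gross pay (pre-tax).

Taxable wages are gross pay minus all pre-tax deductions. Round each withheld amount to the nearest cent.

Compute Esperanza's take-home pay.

SIMPLE IRA contribution: $3176.89 × 0.045 = $142.96
403(b): $3176.89 × 0.06 = $190.61
Pre-tax total = $142.96 + $190.61 = $333.57
Taxable wages = $3176.89 − $333.57 = $2843.32
Local income tax: $2843.32 × 0.03 = $85.30
SDI: $3176.89 × 0.015 = $47.65
State unemployment insurance (employee share): $3176.89 × 0.001 = $3.18
Dental plan: $106.14
Vision plan: $260.21
Total deductions = $142.96 + $190.61 + $85.30 + $47.65 + $3.18 + $106.14 + $260.21 = $836.05
Net pay = $3176.89 − $836.05 = $2340.84

$2340.84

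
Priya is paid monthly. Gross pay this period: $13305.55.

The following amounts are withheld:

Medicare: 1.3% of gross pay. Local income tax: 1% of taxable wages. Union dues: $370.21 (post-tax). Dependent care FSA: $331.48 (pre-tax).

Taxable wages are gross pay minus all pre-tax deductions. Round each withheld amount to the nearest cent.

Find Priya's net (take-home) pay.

Dependent care FSA: $331.48
Taxable wages = $13305.55 − $331.48 = $12974.07
Local income tax: $12974.07 × 0.01 = $129.74
Medicare: $13305.55 × 0.013 = $172.97
Union dues: $370.21
Total deductions = $331.48 + $129.74 + $172.97 + $370.21 = $1004.40
Net pay = $13305.55 − $1004.40 = $12301.15

$12301.15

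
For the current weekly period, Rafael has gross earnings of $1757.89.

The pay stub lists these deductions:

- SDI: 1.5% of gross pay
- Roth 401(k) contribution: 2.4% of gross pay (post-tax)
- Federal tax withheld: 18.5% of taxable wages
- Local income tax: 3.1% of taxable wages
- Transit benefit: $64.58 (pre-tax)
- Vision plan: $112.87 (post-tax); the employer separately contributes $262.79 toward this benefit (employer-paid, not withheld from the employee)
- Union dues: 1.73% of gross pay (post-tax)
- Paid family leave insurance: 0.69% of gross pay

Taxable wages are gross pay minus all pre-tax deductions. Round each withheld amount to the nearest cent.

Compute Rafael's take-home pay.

Transit benefit: $64.58
Taxable wages = $1757.89 − $64.58 = $1693.31
Federal tax withheld: $1693.31 × 0.185 = $313.26
Local income tax: $1693.31 × 0.031 = $52.49
Paid family leave insurance: $1757.89 × 0.0069 = $12.13
SDI: $1757.89 × 0.015 = $26.37
Roth 401(k) contribution: $1757.89 × 0.024 = $42.19
Union dues: $1757.89 × 0.0173 = $30.41
Vision plan: $112.87
(Employer's $262.79 toward vision plan is not withheld from the employee.)
Total deductions = $64.58 + $313.26 + $52.49 + $12.13 + $26.37 + $42.19 + $30.41 + $112.87 = $654.30
Net pay = $1757.89 − $654.30 = $1103.59

$1103.59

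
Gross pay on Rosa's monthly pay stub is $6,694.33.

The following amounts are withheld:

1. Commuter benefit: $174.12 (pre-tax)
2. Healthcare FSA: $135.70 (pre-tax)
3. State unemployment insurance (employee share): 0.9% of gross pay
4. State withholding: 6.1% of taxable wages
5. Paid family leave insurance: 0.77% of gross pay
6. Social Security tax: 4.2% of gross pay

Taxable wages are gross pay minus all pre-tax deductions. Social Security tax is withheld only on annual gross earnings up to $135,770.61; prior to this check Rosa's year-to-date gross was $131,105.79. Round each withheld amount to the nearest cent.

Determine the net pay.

Commuter benefit: $174.12
Healthcare FSA: $135.70
Pre-tax total = $174.12 + $135.70 = $309.82
Taxable wages = $6,694.33 − $309.82 = $6,384.51
State withholding: $6,384.51 × 0.061 = $389.46
Paid family leave insurance: $6,694.33 × 0.0077 = $51.55
State unemployment insurance (employee share): $6,694.33 × 0.009 = $60.25
Social Security tax: only $135,770.61 − $131,105.79 = $4,664.82 of this check is subject → $4,664.82 × 0.042 = $195.92
Total deductions = $174.12 + $135.70 + $389.46 + $51.55 + $60.25 + $195.92 = $1,007.00
Net pay = $6,694.33 − $1,007.00 = $5,687.33

$5,687.33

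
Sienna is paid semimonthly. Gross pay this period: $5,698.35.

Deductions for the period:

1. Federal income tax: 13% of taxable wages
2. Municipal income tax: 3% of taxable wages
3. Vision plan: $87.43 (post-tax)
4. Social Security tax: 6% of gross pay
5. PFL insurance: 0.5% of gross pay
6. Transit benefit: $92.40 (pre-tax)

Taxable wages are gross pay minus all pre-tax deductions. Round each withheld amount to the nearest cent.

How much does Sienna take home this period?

$4,251.18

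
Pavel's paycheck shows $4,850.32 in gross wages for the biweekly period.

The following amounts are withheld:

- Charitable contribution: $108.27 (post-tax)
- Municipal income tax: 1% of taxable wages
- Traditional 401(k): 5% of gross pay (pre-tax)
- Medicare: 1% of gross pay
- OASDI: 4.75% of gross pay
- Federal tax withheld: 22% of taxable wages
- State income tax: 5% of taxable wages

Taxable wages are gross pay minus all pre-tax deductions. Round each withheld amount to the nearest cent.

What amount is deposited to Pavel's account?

Traditional 401(k): $4,850.32 × 0.05 = $242.52
Taxable wages = $4,850.32 − $242.52 = $4,607.80
Municipal income tax: $4,607.80 × 0.01 = $46.08
State income tax: $4,607.80 × 0.05 = $230.39
Federal tax withheld: $4,607.80 × 0.22 = $1,013.72
Medicare: $4,850.32 × 0.01 = $48.50
OASDI: $4,850.32 × 0.0475 = $230.39
Charitable contribution: $108.27
Total deductions = $242.52 + $46.08 + $230.39 + $1,013.72 + $48.50 + $230.39 + $108.27 = $1,919.87
Net pay = $4,850.32 − $1,919.87 = $2,930.45

$2,930.45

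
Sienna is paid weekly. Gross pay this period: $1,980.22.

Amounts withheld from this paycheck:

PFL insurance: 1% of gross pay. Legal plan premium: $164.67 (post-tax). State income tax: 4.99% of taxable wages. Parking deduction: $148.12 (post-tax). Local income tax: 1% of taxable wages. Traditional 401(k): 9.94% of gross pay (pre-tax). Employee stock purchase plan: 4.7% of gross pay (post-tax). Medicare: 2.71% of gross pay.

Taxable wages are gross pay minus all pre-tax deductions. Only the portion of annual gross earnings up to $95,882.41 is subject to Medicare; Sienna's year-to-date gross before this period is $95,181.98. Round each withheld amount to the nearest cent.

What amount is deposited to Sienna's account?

$1,231.93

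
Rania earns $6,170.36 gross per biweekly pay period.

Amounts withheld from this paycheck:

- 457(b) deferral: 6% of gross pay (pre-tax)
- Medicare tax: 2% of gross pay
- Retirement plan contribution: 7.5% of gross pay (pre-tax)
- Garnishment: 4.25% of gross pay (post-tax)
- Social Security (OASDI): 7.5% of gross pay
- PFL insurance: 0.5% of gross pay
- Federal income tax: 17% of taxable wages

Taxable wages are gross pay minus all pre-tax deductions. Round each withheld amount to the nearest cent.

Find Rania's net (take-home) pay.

$3,550.73

Retirement plan contribution: $6,170.36 × 0.075 = $462.78
457(b) deferral: $6,170.36 × 0.06 = $370.22
Pre-tax total = $462.78 + $370.22 = $833.00
Taxable wages = $6,170.36 − $833.00 = $5,337.36
Federal income tax: $5,337.36 × 0.17 = $907.35
Social Security (OASDI): $6,170.36 × 0.075 = $462.78
PFL insurance: $6,170.36 × 0.005 = $30.85
Medicare tax: $6,170.36 × 0.02 = $123.41
Garnishment: $6,170.36 × 0.0425 = $262.24
Total deductions = $462.78 + $370.22 + $907.35 + $462.78 + $30.85 + $123.41 + $262.24 = $2,619.63
Net pay = $6,170.36 − $2,619.63 = $3,550.73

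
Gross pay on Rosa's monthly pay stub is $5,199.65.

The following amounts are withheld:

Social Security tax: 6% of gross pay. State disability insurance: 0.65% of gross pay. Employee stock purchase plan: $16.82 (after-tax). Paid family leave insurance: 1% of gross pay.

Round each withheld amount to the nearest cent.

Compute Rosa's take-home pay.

Social Security tax: $5,199.65 × 0.06 = $311.98
State disability insurance: $5,199.65 × 0.0065 = $33.80
Paid family leave insurance: $5,199.65 × 0.01 = $52.00
Employee stock purchase plan: $16.82
Total deductions = $311.98 + $33.80 + $52.00 + $16.82 = $414.60
Net pay = $5,199.65 − $414.60 = $4,785.05

$4,785.05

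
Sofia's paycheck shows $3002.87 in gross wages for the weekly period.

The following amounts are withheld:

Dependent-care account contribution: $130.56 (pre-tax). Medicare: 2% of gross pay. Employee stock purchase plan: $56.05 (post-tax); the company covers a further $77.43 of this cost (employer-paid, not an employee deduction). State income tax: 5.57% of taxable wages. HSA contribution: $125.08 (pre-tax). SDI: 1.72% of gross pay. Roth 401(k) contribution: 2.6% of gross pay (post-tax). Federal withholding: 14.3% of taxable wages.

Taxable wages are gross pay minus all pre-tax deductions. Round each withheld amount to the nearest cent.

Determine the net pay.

$1955.53

Dependent-care account contribution: $130.56
HSA contribution: $125.08
Pre-tax total = $130.56 + $125.08 = $255.64
Taxable wages = $3002.87 − $255.64 = $2747.23
State income tax: $2747.23 × 0.0557 = $153.02
Federal withholding: $2747.23 × 0.143 = $392.85
Medicare: $3002.87 × 0.02 = $60.06
SDI: $3002.87 × 0.0172 = $51.65
Employee stock purchase plan: $56.05
Roth 401(k) contribution: $3002.87 × 0.026 = $78.07
(Employer's $77.43 toward employee stock purchase plan is not withheld from the employee.)
Total deductions = $130.56 + $125.08 + $153.02 + $392.85 + $60.06 + $51.65 + $56.05 + $78.07 = $1047.34
Net pay = $3002.87 − $1047.34 = $1955.53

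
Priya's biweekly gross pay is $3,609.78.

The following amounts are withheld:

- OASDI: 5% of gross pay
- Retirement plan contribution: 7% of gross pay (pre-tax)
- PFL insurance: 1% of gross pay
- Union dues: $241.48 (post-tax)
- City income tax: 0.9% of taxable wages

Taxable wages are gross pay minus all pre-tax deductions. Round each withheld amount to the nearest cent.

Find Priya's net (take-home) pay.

$2,868.82

Retirement plan contribution: $3,609.78 × 0.07 = $252.68
Taxable wages = $3,609.78 − $252.68 = $3,357.10
City income tax: $3,357.10 × 0.009 = $30.21
OASDI: $3,609.78 × 0.05 = $180.49
PFL insurance: $3,609.78 × 0.01 = $36.10
Union dues: $241.48
Total deductions = $252.68 + $30.21 + $180.49 + $36.10 + $241.48 = $740.96
Net pay = $3,609.78 − $740.96 = $2,868.82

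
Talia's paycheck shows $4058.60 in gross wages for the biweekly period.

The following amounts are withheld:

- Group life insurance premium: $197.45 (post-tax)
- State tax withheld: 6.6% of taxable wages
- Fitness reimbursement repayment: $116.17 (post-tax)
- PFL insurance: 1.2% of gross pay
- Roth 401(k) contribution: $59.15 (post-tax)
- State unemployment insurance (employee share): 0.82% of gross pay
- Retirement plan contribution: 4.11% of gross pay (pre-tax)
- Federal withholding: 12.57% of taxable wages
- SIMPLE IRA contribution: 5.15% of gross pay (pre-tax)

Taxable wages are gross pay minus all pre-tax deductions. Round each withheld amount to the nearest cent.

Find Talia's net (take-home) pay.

Retirement plan contribution: $4058.60 × 0.0411 = $166.81
SIMPLE IRA contribution: $4058.60 × 0.0515 = $209.02
Pre-tax total = $166.81 + $209.02 = $375.83
Taxable wages = $4058.60 − $375.83 = $3682.77
State tax withheld: $3682.77 × 0.066 = $243.06
Federal withholding: $3682.77 × 0.1257 = $462.92
State unemployment insurance (employee share): $4058.60 × 0.0082 = $33.28
PFL insurance: $4058.60 × 0.012 = $48.70
Fitness reimbursement repayment: $116.17
Group life insurance premium: $197.45
Roth 401(k) contribution: $59.15
Total deductions = $166.81 + $209.02 + $243.06 + $462.92 + $33.28 + $48.70 + $116.17 + $197.45 + $59.15 = $1536.56
Net pay = $4058.60 − $1536.56 = $2522.04

$2522.04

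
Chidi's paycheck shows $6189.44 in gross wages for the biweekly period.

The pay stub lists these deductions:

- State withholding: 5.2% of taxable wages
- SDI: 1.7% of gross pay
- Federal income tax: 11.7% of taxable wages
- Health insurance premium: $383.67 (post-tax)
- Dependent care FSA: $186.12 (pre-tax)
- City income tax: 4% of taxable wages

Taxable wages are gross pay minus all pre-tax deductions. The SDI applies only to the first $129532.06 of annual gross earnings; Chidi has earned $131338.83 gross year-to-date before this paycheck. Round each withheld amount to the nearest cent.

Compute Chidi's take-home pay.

$4364.96

Dependent care FSA: $186.12
Taxable wages = $6189.44 − $186.12 = $6003.32
State withholding: $6003.32 × 0.052 = $312.17
City income tax: $6003.32 × 0.04 = $240.13
Federal income tax: $6003.32 × 0.117 = $702.39
SDI: annual cap $129532.06 already reached (YTD $131338.83), so $0.00
Health insurance premium: $383.67
Total deductions = $186.12 + $312.17 + $240.13 + $702.39 + $0.00 + $383.67 = $1824.48
Net pay = $6189.44 − $1824.48 = $4364.96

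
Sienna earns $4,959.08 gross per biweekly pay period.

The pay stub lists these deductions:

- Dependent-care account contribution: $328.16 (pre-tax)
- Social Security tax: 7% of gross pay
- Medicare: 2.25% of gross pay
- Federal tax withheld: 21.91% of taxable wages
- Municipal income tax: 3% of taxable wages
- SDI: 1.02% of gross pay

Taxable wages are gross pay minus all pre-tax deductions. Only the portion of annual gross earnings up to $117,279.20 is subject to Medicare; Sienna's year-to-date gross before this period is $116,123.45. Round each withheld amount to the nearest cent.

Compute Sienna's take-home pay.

$3,053.64

Dependent-care account contribution: $328.16
Taxable wages = $4,959.08 − $328.16 = $4,630.92
Municipal income tax: $4,630.92 × 0.03 = $138.93
Federal tax withheld: $4,630.92 × 0.2191 = $1,014.63
Social Security tax: $4,959.08 × 0.07 = $347.14
Medicare: only $117,279.20 − $116,123.45 = $1,155.75 of this check is subject → $1,155.75 × 0.0225 = $26.00
SDI: $4,959.08 × 0.0102 = $50.58
Total deductions = $328.16 + $138.93 + $1,014.63 + $347.14 + $26.00 + $50.58 = $1,905.44
Net pay = $4,959.08 − $1,905.44 = $3,053.64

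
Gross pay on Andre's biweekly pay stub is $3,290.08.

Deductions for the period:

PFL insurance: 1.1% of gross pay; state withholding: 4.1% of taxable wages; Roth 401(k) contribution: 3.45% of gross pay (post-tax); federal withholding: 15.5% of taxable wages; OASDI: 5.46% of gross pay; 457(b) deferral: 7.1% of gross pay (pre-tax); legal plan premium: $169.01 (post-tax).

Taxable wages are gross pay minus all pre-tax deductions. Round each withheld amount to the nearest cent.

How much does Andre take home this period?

457(b) deferral: $3,290.08 × 0.071 = $233.60
Taxable wages = $3,290.08 − $233.60 = $3,056.48
State withholding: $3,056.48 × 0.041 = $125.32
Federal withholding: $3,056.48 × 0.155 = $473.75
PFL insurance: $3,290.08 × 0.011 = $36.19
OASDI: $3,290.08 × 0.0546 = $179.64
Legal plan premium: $169.01
Roth 401(k) contribution: $3,290.08 × 0.0345 = $113.51
Total deductions = $233.60 + $125.32 + $473.75 + $36.19 + $179.64 + $169.01 + $113.51 = $1,331.02
Net pay = $3,290.08 − $1,331.02 = $1,959.06

$1,959.06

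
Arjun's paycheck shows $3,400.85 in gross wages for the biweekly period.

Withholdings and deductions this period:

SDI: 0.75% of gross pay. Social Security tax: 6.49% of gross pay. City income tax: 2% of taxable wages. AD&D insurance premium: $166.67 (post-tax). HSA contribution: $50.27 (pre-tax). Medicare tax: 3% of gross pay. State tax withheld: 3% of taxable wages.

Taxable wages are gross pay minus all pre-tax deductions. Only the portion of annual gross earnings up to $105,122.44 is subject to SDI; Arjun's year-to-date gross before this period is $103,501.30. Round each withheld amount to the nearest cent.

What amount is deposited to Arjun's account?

HSA contribution: $50.27
Taxable wages = $3,400.85 − $50.27 = $3,350.58
City income tax: $3,350.58 × 0.02 = $67.01
State tax withheld: $3,350.58 × 0.03 = $100.52
SDI: only $105,122.44 − $103,501.30 = $1,621.14 of this check is subject → $1,621.14 × 0.0075 = $12.16
Social Security tax: $3,400.85 × 0.0649 = $220.72
Medicare tax: $3,400.85 × 0.03 = $102.03
AD&D insurance premium: $166.67
Total deductions = $50.27 + $67.01 + $100.52 + $12.16 + $220.72 + $102.03 + $166.67 = $719.38
Net pay = $3,400.85 − $719.38 = $2,681.47

$2,681.47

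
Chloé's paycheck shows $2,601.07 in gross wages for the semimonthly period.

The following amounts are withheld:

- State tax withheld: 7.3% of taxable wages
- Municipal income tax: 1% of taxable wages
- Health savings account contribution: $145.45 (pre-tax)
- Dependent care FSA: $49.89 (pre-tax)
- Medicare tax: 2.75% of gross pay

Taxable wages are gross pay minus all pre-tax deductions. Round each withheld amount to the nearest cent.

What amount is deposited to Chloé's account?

$2,134.52

Health savings account contribution: $145.45
Dependent care FSA: $49.89
Pre-tax total = $145.45 + $49.89 = $195.34
Taxable wages = $2,601.07 − $195.34 = $2,405.73
State tax withheld: $2,405.73 × 0.073 = $175.62
Municipal income tax: $2,405.73 × 0.01 = $24.06
Medicare tax: $2,601.07 × 0.0275 = $71.53
Total deductions = $145.45 + $49.89 + $175.62 + $24.06 + $71.53 = $466.55
Net pay = $2,601.07 − $466.55 = $2,134.52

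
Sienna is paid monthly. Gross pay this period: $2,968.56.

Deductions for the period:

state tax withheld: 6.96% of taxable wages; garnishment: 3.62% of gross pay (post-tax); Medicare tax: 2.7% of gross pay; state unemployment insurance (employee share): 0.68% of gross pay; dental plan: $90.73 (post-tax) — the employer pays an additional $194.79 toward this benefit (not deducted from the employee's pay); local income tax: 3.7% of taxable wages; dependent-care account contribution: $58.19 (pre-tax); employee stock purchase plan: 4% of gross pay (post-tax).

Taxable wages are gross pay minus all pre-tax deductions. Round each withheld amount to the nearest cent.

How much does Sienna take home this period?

$2,182.86

Dependent-care account contribution: $58.19
Taxable wages = $2,968.56 − $58.19 = $2,910.37
Local income tax: $2,910.37 × 0.037 = $107.68
State tax withheld: $2,910.37 × 0.0696 = $202.56
State unemployment insurance (employee share): $2,968.56 × 0.0068 = $20.19
Medicare tax: $2,968.56 × 0.027 = $80.15
Employee stock purchase plan: $2,968.56 × 0.04 = $118.74
Garnishment: $2,968.56 × 0.0362 = $107.46
Dental plan: $90.73
(Employer's $194.79 toward dental plan is not withheld from the employee.)
Total deductions = $58.19 + $107.68 + $202.56 + $20.19 + $80.15 + $118.74 + $107.46 + $90.73 = $785.70
Net pay = $2,968.56 − $785.70 = $2,182.86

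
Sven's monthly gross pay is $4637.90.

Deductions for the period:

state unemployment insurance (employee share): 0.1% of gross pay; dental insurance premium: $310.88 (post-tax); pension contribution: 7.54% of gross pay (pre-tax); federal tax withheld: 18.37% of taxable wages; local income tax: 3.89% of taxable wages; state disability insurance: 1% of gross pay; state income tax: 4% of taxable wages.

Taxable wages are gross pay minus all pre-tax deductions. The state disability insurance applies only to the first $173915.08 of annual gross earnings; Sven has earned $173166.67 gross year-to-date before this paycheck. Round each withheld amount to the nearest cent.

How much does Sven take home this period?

$2839.12

Pension contribution: $4637.90 × 0.0754 = $349.70
Taxable wages = $4637.90 − $349.70 = $4288.20
State income tax: $4288.20 × 0.04 = $171.53
Federal tax withheld: $4288.20 × 0.1837 = $787.74
Local income tax: $4288.20 × 0.0389 = $166.81
State unemployment insurance (employee share): $4637.90 × 0.001 = $4.64
State disability insurance: only $173915.08 − $173166.67 = $748.41 of this check is subject → $748.41 × 0.01 = $7.48
Dental insurance premium: $310.88
Total deductions = $349.70 + $171.53 + $787.74 + $166.81 + $4.64 + $7.48 + $310.88 = $1798.78
Net pay = $4637.90 − $1798.78 = $2839.12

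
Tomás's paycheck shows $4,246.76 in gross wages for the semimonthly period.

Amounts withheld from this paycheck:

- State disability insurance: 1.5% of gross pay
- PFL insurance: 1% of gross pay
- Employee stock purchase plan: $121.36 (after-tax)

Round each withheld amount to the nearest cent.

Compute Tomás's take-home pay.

State disability insurance: $4,246.76 × 0.015 = $63.70
PFL insurance: $4,246.76 × 0.01 = $42.47
Employee stock purchase plan: $121.36
Total deductions = $63.70 + $42.47 + $121.36 = $227.53
Net pay = $4,246.76 − $227.53 = $4,019.23

$4,019.23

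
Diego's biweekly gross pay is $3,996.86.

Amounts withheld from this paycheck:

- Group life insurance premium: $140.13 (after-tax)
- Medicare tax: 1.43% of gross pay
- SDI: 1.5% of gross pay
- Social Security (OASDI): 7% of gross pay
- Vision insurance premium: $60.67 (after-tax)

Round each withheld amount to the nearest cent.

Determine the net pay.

$3,399.17

Social Security (OASDI): $3,996.86 × 0.07 = $279.78
SDI: $3,996.86 × 0.015 = $59.95
Medicare tax: $3,996.86 × 0.0143 = $57.16
Group life insurance premium: $140.13
Vision insurance premium: $60.67
Total deductions = $279.78 + $59.95 + $57.16 + $140.13 + $60.67 = $597.69
Net pay = $3,996.86 − $597.69 = $3,399.17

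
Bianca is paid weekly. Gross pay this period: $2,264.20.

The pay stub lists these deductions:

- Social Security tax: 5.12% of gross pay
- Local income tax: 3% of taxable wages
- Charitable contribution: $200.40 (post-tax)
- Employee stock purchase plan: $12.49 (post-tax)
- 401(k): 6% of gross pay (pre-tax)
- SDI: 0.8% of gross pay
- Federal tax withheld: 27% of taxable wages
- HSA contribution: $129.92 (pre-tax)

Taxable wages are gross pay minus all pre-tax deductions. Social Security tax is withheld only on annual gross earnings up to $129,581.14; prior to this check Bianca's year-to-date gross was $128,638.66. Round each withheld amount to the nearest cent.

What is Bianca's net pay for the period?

$1,119.65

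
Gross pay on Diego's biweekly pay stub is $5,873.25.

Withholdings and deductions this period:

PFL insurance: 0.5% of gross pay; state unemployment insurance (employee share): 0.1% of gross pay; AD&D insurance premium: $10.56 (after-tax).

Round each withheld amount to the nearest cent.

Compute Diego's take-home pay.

$5,827.45

PFL insurance: $5,873.25 × 0.005 = $29.37
State unemployment insurance (employee share): $5,873.25 × 0.001 = $5.87
AD&D insurance premium: $10.56
Total deductions = $29.37 + $5.87 + $10.56 = $45.80
Net pay = $5,873.25 − $45.80 = $5,827.45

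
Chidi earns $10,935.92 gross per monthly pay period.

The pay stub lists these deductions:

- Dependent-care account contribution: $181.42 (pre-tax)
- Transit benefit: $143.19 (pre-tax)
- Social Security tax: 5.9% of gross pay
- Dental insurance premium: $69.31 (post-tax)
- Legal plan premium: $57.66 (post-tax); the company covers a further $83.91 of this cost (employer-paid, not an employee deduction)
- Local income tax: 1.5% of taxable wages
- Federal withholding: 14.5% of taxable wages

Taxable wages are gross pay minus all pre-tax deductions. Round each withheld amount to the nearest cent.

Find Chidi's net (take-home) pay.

Transit benefit: $143.19
Dependent-care account contribution: $181.42
Pre-tax total = $143.19 + $181.42 = $324.61
Taxable wages = $10,935.92 − $324.61 = $10,611.31
Federal withholding: $10,611.31 × 0.145 = $1,538.64
Local income tax: $10,611.31 × 0.015 = $159.17
Social Security tax: $10,935.92 × 0.059 = $645.22
Dental insurance premium: $69.31
Legal plan premium: $57.66
(Employer's $83.91 toward legal plan premium is not withheld from the employee.)
Total deductions = $143.19 + $181.42 + $1,538.64 + $159.17 + $645.22 + $69.31 + $57.66 = $2,794.61
Net pay = $10,935.92 − $2,794.61 = $8,141.31

$8,141.31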